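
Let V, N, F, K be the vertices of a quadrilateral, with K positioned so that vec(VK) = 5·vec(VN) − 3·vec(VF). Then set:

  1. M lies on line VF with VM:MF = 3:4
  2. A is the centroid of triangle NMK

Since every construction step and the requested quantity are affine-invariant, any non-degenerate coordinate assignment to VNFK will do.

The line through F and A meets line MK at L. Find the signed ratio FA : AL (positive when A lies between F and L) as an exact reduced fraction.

FA:AL = 17/3

Work in coordinates with V = (0, 0), N = (1, 0), F = (0, 1), K = (5, -3).
1. M lies on line VF with VM:MF = 3:4 ⇒ M = (0, 3/7)
2. A is the centroid of triangle NMK ⇒ A = (2, -6/7)
line FA meets MK at L = (40/17, -141/119)
A = F + t·(L−F) with t = 17/20, so FA:AL = 17/20:3/20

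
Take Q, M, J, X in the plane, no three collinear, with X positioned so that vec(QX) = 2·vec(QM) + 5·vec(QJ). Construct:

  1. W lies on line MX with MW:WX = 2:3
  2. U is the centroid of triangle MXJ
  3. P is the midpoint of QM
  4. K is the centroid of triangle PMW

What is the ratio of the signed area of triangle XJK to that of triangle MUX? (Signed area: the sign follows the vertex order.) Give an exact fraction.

Choose coordinates Q = (0, 0), M = (1, 0), J = (0, 1), X = (2, 5).
1. W lies on line MX with MW:WX = 2:3 ⇒ W = (7/5, 2)
2. U is the centroid of triangle MXJ ⇒ U = (1, 2)
3. P is the midpoint of QM ⇒ P = (1/2, 0)
4. K is the centroid of triangle PMW ⇒ K = (29/30, 2/3)
2·[XJK] = 68/15, 2·[MUX] = -2
[XJK]:[MUX] = 68/15:-2 = -34/15

[XJK]:[MUX] = -34/15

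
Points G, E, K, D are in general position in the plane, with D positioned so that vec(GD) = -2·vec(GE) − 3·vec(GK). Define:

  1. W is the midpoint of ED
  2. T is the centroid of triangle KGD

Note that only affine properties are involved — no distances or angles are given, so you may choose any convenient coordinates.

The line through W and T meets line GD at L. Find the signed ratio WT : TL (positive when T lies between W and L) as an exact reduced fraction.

Set G = (0, 0), E = (1, 0), K = (0, 1), D = (-2, -3); any affine frame gives the same invariant.
1. W is the midpoint of ED ⇒ W = (-1/2, -3/2)
2. T is the centroid of triangle KGD ⇒ T = (-2/3, -2/3)
line WT meets GD at L = (-8/13, -12/13)
T = W + t·(L−W) with t = 13/9, so WT:TL = 13/9:-4/9

WT:TL = -13/4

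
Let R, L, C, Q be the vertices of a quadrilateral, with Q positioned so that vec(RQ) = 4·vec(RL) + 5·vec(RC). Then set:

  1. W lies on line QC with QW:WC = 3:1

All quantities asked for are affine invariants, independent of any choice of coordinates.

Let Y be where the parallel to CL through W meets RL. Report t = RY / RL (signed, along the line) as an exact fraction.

t = 3

Set R = (0, 0), L = (1, 0), C = (0, 1), Q = (4, 5); any affine frame gives the same invariant.
1. W lies on line QC with QW:WC = 3:1 ⇒ W = (1, 2)
through W parallel to CL: direction (1, -1); meets RL at Y = (3, 0)
Y = R + t·(L−R) with t = 3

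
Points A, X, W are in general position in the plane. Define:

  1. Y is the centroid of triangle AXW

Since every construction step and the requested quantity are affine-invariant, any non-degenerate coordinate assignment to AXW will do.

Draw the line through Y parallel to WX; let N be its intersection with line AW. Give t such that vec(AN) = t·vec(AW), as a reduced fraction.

t = 2/3

Work in coordinates with A = (0, 0), X = (1, 0), W = (0, 1).
1. Y is the centroid of triangle AXW ⇒ Y = (1/3, 1/3)
through Y parallel to WX: direction (1, -1); meets AW at N = (0, 2/3)
N = A + t·(W−A) with t = 2/3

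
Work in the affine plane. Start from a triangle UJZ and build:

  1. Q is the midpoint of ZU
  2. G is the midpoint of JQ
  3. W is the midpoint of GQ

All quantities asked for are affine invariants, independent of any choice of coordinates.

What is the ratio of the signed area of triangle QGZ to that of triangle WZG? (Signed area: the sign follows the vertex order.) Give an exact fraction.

Choose coordinates U = (0, 0), J = (1, 0), Z = (0, 1).
1. Q is the midpoint of ZU ⇒ Q = (0, 1/2)
2. G is the midpoint of JQ ⇒ G = (1/2, 1/4)
3. W is the midpoint of GQ ⇒ W = (1/4, 3/8)
2·[QGZ] = 1/4, 2·[WZG] = -1/8
[QGZ]:[WZG] = 1/4:-1/8 = -2

[QGZ]:[WZG] = -2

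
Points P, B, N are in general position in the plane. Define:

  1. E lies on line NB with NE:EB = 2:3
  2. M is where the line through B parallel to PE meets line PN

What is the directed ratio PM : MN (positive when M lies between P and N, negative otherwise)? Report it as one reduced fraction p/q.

Assign P = (0, 0), B = (1, 0), N = (0, 1) — the answer is frame-independent, so this choice is without loss of generality.
1. E lies on line NB with NE:EB = 2:3 ⇒ E = (2/5, 3/5)
2. M is where the line through B parallel to PE meets line PN ⇒ M = (0, -3/2)
M = P + t·(N−P) with t = -3/2, so PM:MN = t:(1−t) = -3/2:5/2

PM:MN = -3/5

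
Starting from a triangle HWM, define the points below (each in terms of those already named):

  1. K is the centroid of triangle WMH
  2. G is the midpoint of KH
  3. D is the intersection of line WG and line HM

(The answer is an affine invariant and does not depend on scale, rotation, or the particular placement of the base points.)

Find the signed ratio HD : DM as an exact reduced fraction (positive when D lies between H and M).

Work in coordinates with H = (0, 0), W = (1, 0), M = (0, 1).
1. K is the centroid of triangle WMH ⇒ K = (1/3, 1/3)
2. G is the midpoint of KH ⇒ G = (1/6, 1/6)
3. D is the intersection of line WG and line HM ⇒ D = (0, 1/5)
D = H + t·(M−H) with t = 1/5, so HD:DM = t:(1−t) = 1/5:4/5

HD:DM = 1/4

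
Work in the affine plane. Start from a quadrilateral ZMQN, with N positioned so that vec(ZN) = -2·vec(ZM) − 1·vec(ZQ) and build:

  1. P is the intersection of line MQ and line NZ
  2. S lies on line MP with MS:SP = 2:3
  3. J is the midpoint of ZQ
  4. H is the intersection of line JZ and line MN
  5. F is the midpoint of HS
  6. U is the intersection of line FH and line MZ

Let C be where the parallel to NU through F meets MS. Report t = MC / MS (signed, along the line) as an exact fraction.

Set Z = (0, 0), M = (1, 0), Q = (0, 1), N = (-2, -1); any affine frame gives the same invariant.
1. P is the intersection of line MQ and line NZ ⇒ P = (2/3, 1/3)
2. S lies on line MP with MS:SP = 2:3 ⇒ S = (13/15, 2/15)
3. J is the midpoint of ZQ ⇒ J = (0, 1/2)
4. H is the intersection of line JZ and line MN ⇒ H = (0, -1/3)
5. F is the midpoint of HS ⇒ F = (13/30, -1/10)
6. U is the intersection of line FH and line MZ ⇒ U = (13/21, 0)
through F parallel to NU: direction (55/21, 1); meets MS at C = (87/95, 8/95)
C = M + t·(S−M) with t = 12/19

t = 12/19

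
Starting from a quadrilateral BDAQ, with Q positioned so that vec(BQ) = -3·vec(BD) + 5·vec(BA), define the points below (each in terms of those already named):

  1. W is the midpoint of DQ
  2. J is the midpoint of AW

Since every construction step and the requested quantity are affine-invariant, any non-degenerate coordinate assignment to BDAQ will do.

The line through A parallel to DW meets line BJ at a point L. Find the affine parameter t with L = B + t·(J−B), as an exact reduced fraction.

Work in coordinates with B = (0, 0), D = (1, 0), A = (0, 1), Q = (-3, 5).
1. W is the midpoint of DQ ⇒ W = (-1, 5/2)
2. J is the midpoint of AW ⇒ J = (-1/2, 7/4)
through A parallel to DW: direction (-2, 5/2); meets BJ at L = (-4/9, 14/9)
L = B + t·(J−B) with t = 8/9

t = 8/9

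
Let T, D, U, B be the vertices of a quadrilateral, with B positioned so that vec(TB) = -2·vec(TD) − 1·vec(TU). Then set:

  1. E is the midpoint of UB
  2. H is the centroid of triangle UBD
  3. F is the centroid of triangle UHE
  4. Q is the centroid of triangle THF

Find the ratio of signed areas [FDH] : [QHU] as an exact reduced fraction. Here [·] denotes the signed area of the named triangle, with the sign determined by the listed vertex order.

Set T = (0, 0), D = (1, 0), U = (0, 1), B = (-2, -1); any affine frame gives the same invariant.
1. E is the midpoint of UB ⇒ E = (-1, 0)
2. H is the centroid of triangle UBD ⇒ H = (-1/3, 0)
3. F is the centroid of triangle UHE ⇒ F = (-4/9, 1/3)
4. Q is the centroid of triangle THF ⇒ Q = (-7/27, 1/9)
2·[FDH] = -4/9, 2·[QHU] = -1/27
[FDH]:[QHU] = -4/9:-1/27 = 12

[FDH]:[QHU] = 12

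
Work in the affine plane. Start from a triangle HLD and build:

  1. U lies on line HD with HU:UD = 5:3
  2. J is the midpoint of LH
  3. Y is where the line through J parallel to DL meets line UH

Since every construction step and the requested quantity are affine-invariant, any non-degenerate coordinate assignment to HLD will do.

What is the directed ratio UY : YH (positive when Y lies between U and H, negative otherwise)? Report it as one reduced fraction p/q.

UY:YH = 1/4

Choose coordinates H = (0, 0), L = (1, 0), D = (0, 1).
1. U lies on line HD with HU:UD = 5:3 ⇒ U = (0, 5/8)
2. J is the midpoint of LH ⇒ J = (1/2, 0)
3. Y is where the line through J parallel to DL meets line UH ⇒ Y = (0, 1/2)
Y = U + t·(H−U) with t = 1/5, so UY:YH = t:(1−t) = 1/5:4/5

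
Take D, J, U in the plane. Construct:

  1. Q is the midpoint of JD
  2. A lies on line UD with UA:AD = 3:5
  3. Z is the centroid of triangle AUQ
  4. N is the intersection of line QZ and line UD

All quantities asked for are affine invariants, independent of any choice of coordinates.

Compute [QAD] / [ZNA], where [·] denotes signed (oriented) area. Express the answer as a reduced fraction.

Choose coordinates D = (0, 0), J = (1, 0), U = (0, 1).
1. Q is the midpoint of JD ⇒ Q = (1/2, 0)
2. A lies on line UD with UA:AD = 3:5 ⇒ A = (0, 5/8)
3. Z is the centroid of triangle AUQ ⇒ Z = (1/6, 13/24)
4. N is the intersection of line QZ and line UD ⇒ N = (0, 13/16)
2·[QAD] = 5/16, 2·[ZNA] = 1/32
[QAD]:[ZNA] = 5/16:1/32 = 10

[QAD]:[ZNA] = 10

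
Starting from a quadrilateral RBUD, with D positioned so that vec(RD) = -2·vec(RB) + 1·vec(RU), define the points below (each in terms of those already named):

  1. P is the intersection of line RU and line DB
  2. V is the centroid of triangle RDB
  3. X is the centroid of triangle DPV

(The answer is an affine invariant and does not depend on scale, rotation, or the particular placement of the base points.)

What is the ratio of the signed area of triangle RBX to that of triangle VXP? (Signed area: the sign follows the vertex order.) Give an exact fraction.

Set R = (0, 0), B = (1, 0), U = (0, 1), D = (-2, 1); any affine frame gives the same invariant.
1. P is the intersection of line RU and line DB ⇒ P = (0, 1/3)
2. V is the centroid of triangle RDB ⇒ V = (-1/3, 1/3)
3. X is the centroid of triangle DPV ⇒ X = (-7/9, 5/9)
2·[RBX] = 5/9, 2·[VXP] = -2/27
[RBX]:[VXP] = 5/9:-2/27 = -15/2

[RBX]:[VXP] = -15/2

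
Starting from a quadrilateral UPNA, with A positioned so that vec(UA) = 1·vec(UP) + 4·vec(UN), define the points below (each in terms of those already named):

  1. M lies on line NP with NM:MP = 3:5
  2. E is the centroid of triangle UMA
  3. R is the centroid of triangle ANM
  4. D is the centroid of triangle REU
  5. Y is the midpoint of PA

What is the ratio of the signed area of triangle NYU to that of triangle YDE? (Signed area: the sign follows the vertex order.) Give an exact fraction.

Work in coordinates with U = (0, 0), P = (1, 0), N = (0, 1), A = (1, 4).
1. M lies on line NP with NM:MP = 3:5 ⇒ M = (3/8, 5/8)
2. E is the centroid of triangle UMA ⇒ E = (11/24, 37/24)
3. R is the centroid of triangle ANM ⇒ R = (11/24, 15/8)
4. D is the centroid of triangle REU ⇒ D = (11/36, 41/36)
5. Y is the midpoint of PA ⇒ Y = (1, 2)
2·[NYU] = -1, 2·[YDE] = -4/27
[NYU]:[YDE] = -1:-4/27 = 27/4

[NYU]:[YDE] = 27/4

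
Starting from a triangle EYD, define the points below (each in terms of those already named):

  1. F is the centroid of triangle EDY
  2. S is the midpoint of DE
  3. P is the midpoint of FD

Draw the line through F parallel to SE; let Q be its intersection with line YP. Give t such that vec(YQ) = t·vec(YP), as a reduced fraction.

t = 4/5

Work in coordinates with E = (0, 0), Y = (1, 0), D = (0, 1).
1. F is the centroid of triangle EDY ⇒ F = (1/3, 1/3)
2. S is the midpoint of DE ⇒ S = (0, 1/2)
3. P is the midpoint of FD ⇒ P = (1/6, 2/3)
through F parallel to SE: direction (0, -1/2); meets YP at Q = (1/3, 8/15)
Q = Y + t·(P−Y) with t = 4/5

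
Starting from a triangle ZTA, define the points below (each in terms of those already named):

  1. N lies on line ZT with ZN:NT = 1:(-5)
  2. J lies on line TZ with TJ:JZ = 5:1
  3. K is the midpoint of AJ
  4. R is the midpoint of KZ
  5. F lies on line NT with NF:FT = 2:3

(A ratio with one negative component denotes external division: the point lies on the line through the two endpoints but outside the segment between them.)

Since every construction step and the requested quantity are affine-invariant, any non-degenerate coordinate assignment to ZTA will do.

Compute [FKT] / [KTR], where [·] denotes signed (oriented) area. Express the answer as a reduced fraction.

Choose coordinates Z = (0, 0), T = (1, 0), A = (0, 1).
1. N lies on line ZT with ZN:NT = 1:(-5) ⇒ N = (-1/4, 0)
2. J lies on line TZ with TJ:JZ = 5:1 ⇒ J = (1/6, 0)
3. K is the midpoint of AJ ⇒ K = (1/12, 1/2)
4. R is the midpoint of KZ ⇒ R = (1/24, 1/4)
5. F lies on line NT with NF:FT = 2:3 ⇒ F = (1/4, 0)
2·[FKT] = -3/8, 2·[KTR] = -1/4
[FKT]:[KTR] = -3/8:-1/4 = 3/2

[FKT]:[KTR] = 3/2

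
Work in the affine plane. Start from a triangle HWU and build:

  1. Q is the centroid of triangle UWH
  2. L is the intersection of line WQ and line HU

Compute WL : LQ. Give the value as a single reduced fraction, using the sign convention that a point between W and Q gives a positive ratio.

WL:LQ = -3

Assign H = (0, 0), W = (1, 0), U = (0, 1) — the answer is frame-independent, so this choice is without loss of generality.
1. Q is the centroid of triangle UWH ⇒ Q = (1/3, 1/3)
2. L is the intersection of line WQ and line HU ⇒ L = (0, 1/2)
L = W + t·(Q−W) with t = 3/2, so WL:LQ = t:(1−t) = 3/2:-1/2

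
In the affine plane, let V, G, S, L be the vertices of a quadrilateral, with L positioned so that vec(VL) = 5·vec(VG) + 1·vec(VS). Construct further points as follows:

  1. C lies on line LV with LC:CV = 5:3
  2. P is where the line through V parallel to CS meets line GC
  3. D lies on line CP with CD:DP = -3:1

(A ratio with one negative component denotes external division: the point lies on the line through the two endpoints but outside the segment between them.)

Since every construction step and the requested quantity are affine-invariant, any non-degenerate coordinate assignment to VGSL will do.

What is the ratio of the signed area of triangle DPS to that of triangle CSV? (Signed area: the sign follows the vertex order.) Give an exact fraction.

[DPS]:[CSV] = 1/2

Work in coordinates with V = (0, 0), G = (1, 0), S = (0, 1), L = (5, 1).
1. C lies on line LV with LC:CV = 5:3 ⇒ C = (15/8, 3/8)
2. P is where the line through V parallel to CS meets line GC ⇒ P = (9/16, -3/16)
3. D lies on line CP with CD:DP = -3:1 ⇒ D = (-3/32, -15/32)
2·[DPS] = 15/16, 2·[CSV] = 15/8
[DPS]:[CSV] = 15/16:15/8 = 1/2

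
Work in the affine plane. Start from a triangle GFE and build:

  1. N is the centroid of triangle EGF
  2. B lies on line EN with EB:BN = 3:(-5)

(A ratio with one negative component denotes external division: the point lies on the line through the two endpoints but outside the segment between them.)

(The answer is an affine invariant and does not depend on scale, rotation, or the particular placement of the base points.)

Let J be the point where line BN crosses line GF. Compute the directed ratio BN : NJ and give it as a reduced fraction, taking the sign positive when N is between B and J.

BN:NJ = 5

Assign G = (0, 0), F = (1, 0), E = (0, 1) — the answer is frame-independent, so this choice is without loss of generality.
1. N is the centroid of triangle EGF ⇒ N = (1/3, 1/3)
2. B lies on line EN with EB:BN = 3:(-5) ⇒ B = (-1/2, 2)
line BN meets GF at J = (1/2, 0)
N = B + t·(J−B) with t = 5/6, so BN:NJ = 5/6:1/6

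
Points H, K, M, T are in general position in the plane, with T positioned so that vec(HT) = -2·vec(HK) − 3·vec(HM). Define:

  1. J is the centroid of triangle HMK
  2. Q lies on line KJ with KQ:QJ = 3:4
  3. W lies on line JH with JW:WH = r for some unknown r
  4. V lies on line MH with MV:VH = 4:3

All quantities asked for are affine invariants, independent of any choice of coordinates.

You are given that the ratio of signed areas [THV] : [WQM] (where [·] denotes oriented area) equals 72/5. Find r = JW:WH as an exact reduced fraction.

r = -1/5

Assign H = (0, 0), K = (1, 0), M = (0, 1), T = (-2, -3) — the answer is frame-independent, so this choice is without loss of generality.
1. J is the centroid of triangle HMK ⇒ J = (1/3, 1/3)
2. Q lies on line KJ with KQ:QJ = 3:4 ⇒ Q = (5/7, 1/7)
3. With JW:WH = r, write λ = r/(r+1) so W = J + λ·(H−J); W is affine-linear in λ
4. V lies on line MH with MV:VH = 4:3 ⇒ V = (0, 3/7)
Every point depending on W is an affine combination of W and λ-independent points, so each such coordinate is linear in λ; the λ² term in each signed area is a multiple of (H−J)×(H−J) = 0, so 2·[THV] and 2·[WQM] are each linear in λ. Evaluating at λ=0 and λ=1:
  2·[THV] = 6/7,   2·[WQM] = 11/21·λ + 4/21
So [THV]:[WQM] = (6/7) / (11/21·λ + 4/21). Setting this equal to 72/5:
  6/7 = 72/5·(11/21·λ + 4/21)  ⇒  λ = -1/4
Then r = λ/(1−λ) = (-1/4)/(5/4) = -1/5. Check: with r = -1/5, W = (5/12, 5/12) and [THV]:[WQM] = 72/5 as required.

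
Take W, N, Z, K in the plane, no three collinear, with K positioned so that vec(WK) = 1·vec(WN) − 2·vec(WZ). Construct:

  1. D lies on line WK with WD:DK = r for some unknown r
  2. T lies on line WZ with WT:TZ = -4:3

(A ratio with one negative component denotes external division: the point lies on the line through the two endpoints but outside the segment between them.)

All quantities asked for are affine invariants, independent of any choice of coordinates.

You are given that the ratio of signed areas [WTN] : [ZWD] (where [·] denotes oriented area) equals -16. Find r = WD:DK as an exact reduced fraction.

r = 1/3

Work in coordinates with W = (0, 0), N = (1, 0), Z = (0, 1), K = (1, -2).
1. With WD:DK = r, write λ = r/(r+1) so D = W + λ·(K−W); D is affine-linear in λ
2. T lies on line WZ with WT:TZ = -4:3 ⇒ T = (0, 4)
Every point depending on D is an affine combination of D and λ-independent points, so each such coordinate is linear in λ; the λ² term in each signed area is a multiple of (K−W)×(K−W) = 0, so 2·[WTN] and 2·[ZWD] are each linear in λ. Evaluating at λ=0 and λ=1:
  2·[WTN] = -4,   2·[ZWD] = λ
So [WTN]:[ZWD] = (-4) / (λ). Setting this equal to -16:
  -4 = -16·(λ)  ⇒  λ = 1/4
Then r = λ/(1−λ) = (1/4)/(3/4) = 1/3. Check: with r = 1/3, D = (1/4, -1/2) and [WTN]:[ZWD] = -16 as required.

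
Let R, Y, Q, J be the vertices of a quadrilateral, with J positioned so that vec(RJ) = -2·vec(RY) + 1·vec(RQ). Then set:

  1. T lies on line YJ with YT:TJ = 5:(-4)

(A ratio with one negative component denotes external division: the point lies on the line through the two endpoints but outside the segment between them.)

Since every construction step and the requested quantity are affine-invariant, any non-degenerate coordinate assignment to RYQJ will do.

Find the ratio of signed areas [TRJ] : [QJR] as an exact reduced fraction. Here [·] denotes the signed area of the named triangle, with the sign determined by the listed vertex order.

Assign R = (0, 0), Y = (1, 0), Q = (0, 1), J = (-2, 1) — the answer is frame-independent, so this choice is without loss of generality.
1. T lies on line YJ with YT:TJ = 5:(-4) ⇒ T = (-14, 5)
2·[TRJ] = 4, 2·[QJR] = 2
[TRJ]:[QJR] = 4:2 = 2

[TRJ]:[QJR] = 2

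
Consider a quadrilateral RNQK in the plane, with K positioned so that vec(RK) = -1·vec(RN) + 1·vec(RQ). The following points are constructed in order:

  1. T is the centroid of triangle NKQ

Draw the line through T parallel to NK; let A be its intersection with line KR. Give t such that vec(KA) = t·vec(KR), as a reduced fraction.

Work in coordinates with R = (0, 0), N = (1, 0), Q = (0, 1), K = (-1, 1).
1. T is the centroid of triangle NKQ ⇒ T = (0, 2/3)
through T parallel to NK: direction (-2, 1); meets KR at A = (-4/3, 4/3)
A = K + t·(R−K) with t = -1/3

t = -1/3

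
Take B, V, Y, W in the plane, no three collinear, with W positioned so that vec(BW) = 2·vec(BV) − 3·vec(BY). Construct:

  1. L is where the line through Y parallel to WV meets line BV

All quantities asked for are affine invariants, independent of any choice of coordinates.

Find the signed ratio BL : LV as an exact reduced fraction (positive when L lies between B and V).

Assign B = (0, 0), V = (1, 0), Y = (0, 1), W = (2, -3) — the answer is frame-independent, so this choice is without loss of generality.
1. L is where the line through Y parallel to WV meets line BV ⇒ L = (1/3, 0)
L = B + t·(V−B) with t = 1/3, so BL:LV = t:(1−t) = 1/3:2/3

BL:LV = 1/2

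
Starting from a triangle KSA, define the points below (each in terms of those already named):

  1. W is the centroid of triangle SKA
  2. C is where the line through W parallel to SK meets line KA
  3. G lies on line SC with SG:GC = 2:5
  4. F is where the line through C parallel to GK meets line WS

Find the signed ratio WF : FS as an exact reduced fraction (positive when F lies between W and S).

Set K = (0, 0), S = (1, 0), A = (0, 1); any affine frame gives the same invariant.
1. W is the centroid of triangle SKA ⇒ W = (1/3, 1/3)
2. C is where the line through W parallel to SK meets line KA ⇒ C = (0, 1/3)
3. G lies on line SC with SG:GC = 2:5 ⇒ G = (5/7, 2/21)
4. F is where the line through C parallel to GK meets line WS ⇒ F = (5/19, 7/19)
F = W + t·(S−W) with t = -2/19, so WF:FS = t:(1−t) = -2/19:21/19

WF:FS = -2/21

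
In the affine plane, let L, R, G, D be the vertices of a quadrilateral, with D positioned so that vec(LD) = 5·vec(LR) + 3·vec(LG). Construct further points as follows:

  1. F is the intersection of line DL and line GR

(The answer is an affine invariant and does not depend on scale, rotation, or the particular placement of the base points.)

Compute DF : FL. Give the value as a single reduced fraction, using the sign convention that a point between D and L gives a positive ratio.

DF:FL = 7

Assign L = (0, 0), R = (1, 0), G = (0, 1), D = (5, 3) — the answer is frame-independent, so this choice is without loss of generality.
1. F is the intersection of line DL and line GR ⇒ F = (5/8, 3/8)
F = D + t·(L−D) with t = 7/8, so DF:FL = t:(1−t) = 7/8:1/8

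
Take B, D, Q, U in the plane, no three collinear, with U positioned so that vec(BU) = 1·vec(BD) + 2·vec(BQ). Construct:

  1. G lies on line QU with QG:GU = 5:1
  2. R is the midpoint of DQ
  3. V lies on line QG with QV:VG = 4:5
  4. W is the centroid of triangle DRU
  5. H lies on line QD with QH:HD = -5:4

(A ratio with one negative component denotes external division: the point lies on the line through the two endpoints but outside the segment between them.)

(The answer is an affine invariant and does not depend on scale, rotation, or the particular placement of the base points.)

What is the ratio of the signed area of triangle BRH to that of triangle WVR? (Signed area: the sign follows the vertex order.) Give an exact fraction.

[BRH]:[WVR] = -27/2

Set B = (0, 0), D = (1, 0), Q = (0, 1), U = (1, 2); any affine frame gives the same invariant.
1. G lies on line QU with QG:GU = 5:1 ⇒ G = (5/6, 11/6)
2. R is the midpoint of DQ ⇒ R = (1/2, 1/2)
3. V lies on line QG with QV:VG = 4:5 ⇒ V = (10/27, 37/27)
4. W is the centroid of triangle DRU ⇒ W = (5/6, 5/6)
5. H lies on line QD with QH:HD = -5:4 ⇒ H = (5, -4)
2·[BRH] = -9/2, 2·[WVR] = 1/3
[BRH]:[WVR] = -9/2:1/3 = -27/2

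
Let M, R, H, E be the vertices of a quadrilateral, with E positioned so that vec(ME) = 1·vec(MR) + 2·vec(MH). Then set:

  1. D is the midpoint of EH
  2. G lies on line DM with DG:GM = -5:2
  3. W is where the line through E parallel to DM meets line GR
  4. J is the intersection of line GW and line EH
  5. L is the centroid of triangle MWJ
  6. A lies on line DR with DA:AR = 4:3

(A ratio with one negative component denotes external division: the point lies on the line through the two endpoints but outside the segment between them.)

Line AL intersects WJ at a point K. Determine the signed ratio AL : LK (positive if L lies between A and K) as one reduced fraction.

Choose coordinates M = (0, 0), R = (1, 0), H = (0, 1), E = (1, 2).
1. D is the midpoint of EH ⇒ D = (1/2, 3/2)
2. G lies on line DM with DG:GM = -5:2 ⇒ G = (-1/3, -1)
3. W is where the line through E parallel to DM meets line GR ⇒ W = (1/9, -2/3)
4. J is the intersection of line GW and line EH ⇒ J = (-7, -6)
5. L is the centroid of triangle MWJ ⇒ L = (-62/27, -20/9)
6. A lies on line DR with DA:AR = 4:3 ⇒ A = (11/14, 9/14)
line AL meets WJ at K = (-343/93, -109/31)
L = A + t·(K−A) with t = 31/45, so AL:LK = 31/45:14/45

AL:LK = 31/14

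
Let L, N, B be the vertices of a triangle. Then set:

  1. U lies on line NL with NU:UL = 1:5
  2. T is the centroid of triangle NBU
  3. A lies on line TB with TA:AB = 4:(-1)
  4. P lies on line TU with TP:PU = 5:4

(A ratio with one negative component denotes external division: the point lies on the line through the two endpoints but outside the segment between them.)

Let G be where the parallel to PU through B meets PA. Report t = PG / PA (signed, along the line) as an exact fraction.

t = 3/4

Assign L = (0, 0), N = (1, 0), B = (0, 1) — the answer is frame-independent, so this choice is without loss of generality.
1. U lies on line NL with NU:UL = 1:5 ⇒ U = (5/6, 0)
2. T is the centroid of triangle NBU ⇒ T = (11/18, 1/3)
3. A lies on line TB with TA:AB = 4:(-1) ⇒ A = (-11/54, 11/9)
4. P lies on line TU with TP:PU = 5:4 ⇒ P = (119/162, 4/27)
through B parallel to PU: direction (8/81, -4/27); meets PA at G = (5/162, 103/108)
G = P + t·(A−P) with t = 3/4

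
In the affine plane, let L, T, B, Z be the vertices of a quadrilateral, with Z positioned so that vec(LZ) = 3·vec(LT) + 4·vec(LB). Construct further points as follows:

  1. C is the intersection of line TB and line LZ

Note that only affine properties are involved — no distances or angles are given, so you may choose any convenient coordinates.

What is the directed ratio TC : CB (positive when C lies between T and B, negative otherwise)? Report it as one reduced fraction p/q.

TC:CB = 4/3

Set L = (0, 0), T = (1, 0), B = (0, 1), Z = (3, 4); any affine frame gives the same invariant.
1. C is the intersection of line TB and line LZ ⇒ C = (3/7, 4/7)
C = T + t·(B−T) with t = 4/7, so TC:CB = t:(1−t) = 4/7:3/7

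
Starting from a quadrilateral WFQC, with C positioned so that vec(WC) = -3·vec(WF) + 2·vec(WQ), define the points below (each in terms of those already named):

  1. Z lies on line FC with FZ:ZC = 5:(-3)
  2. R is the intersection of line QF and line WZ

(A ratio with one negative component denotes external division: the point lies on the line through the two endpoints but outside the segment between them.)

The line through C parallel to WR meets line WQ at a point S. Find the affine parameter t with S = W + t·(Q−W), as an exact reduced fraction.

t = 1/3

Set W = (0, 0), F = (1, 0), Q = (0, 1), C = (-3, 2); any affine frame gives the same invariant.
1. Z lies on line FC with FZ:ZC = 5:(-3) ⇒ Z = (-9, 5)
2. R is the intersection of line QF and line WZ ⇒ R = (9/4, -5/4)
through C parallel to WR: direction (9/4, -5/4); meets WQ at S = (0, 1/3)
S = W + t·(Q−W) with t = 1/3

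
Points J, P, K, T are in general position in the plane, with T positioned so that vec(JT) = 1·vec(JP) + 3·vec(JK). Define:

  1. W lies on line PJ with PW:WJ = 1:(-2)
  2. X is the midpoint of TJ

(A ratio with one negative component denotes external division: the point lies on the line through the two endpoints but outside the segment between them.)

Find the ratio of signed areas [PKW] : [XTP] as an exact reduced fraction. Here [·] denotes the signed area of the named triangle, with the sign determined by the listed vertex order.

Set J = (0, 0), P = (1, 0), K = (0, 1), T = (1, 3); any affine frame gives the same invariant.
1. W lies on line PJ with PW:WJ = 1:(-2) ⇒ W = (2, 0)
2. X is the midpoint of TJ ⇒ X = (1/2, 3/2)
2·[PKW] = -1, 2·[XTP] = -3/2
[PKW]:[XTP] = -1:-3/2 = 2/3

[PKW]:[XTP] = 2/3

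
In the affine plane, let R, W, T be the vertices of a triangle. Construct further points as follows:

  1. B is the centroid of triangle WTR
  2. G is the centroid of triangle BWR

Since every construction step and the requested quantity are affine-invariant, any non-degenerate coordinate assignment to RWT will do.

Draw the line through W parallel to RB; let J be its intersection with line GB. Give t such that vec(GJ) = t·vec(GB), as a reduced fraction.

Set R = (0, 0), W = (1, 0), T = (0, 1); any affine frame gives the same invariant.
1. B is the centroid of triangle WTR ⇒ B = (1/3, 1/3)
2. G is the centroid of triangle BWR ⇒ G = (4/9, 1/9)
through W parallel to RB: direction (1/3, 1/3); meets GB at J = (2/3, -1/3)
J = G + t·(B−G) with t = -2

t = -2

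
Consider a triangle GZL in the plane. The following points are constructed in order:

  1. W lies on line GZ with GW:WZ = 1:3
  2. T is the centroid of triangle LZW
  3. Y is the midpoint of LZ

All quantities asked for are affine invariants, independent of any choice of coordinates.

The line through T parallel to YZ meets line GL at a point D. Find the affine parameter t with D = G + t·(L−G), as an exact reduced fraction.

t = 3/4

Work in coordinates with G = (0, 0), Z = (1, 0), L = (0, 1).
1. W lies on line GZ with GW:WZ = 1:3 ⇒ W = (1/4, 0)
2. T is the centroid of triangle LZW ⇒ T = (5/12, 1/3)
3. Y is the midpoint of LZ ⇒ Y = (1/2, 1/2)
through T parallel to YZ: direction (1/2, -1/2); meets GL at D = (0, 3/4)
D = G + t·(L−G) with t = 3/4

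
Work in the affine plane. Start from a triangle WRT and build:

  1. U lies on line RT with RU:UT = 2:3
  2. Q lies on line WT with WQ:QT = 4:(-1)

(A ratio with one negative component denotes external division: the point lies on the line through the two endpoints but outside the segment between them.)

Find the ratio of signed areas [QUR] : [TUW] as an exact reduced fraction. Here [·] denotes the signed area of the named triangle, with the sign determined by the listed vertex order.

[QUR]:[TUW] = -2/9

Work in coordinates with W = (0, 0), R = (1, 0), T = (0, 1).
1. U lies on line RT with RU:UT = 2:3 ⇒ U = (3/5, 2/5)
2. Q lies on line WT with WQ:QT = 4:(-1) ⇒ Q = (0, 4/3)
2·[QUR] = 2/15, 2·[TUW] = -3/5
[QUR]:[TUW] = 2/15:-3/5 = -2/9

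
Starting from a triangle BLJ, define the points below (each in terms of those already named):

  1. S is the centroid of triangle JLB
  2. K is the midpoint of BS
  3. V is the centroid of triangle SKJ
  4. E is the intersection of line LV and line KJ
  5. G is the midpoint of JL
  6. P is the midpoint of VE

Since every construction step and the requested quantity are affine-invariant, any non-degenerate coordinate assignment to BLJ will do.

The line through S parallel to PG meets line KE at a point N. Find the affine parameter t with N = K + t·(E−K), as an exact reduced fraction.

Set B = (0, 0), L = (1, 0), J = (0, 1); any affine frame gives the same invariant.
1. S is the centroid of triangle JLB ⇒ S = (1/3, 1/3)
2. K is the midpoint of BS ⇒ K = (1/6, 1/6)
3. V is the centroid of triangle SKJ ⇒ V = (1/6, 1/2)
4. E is the intersection of line LV and line KJ ⇒ E = (1/11, 6/11)
5. G is the midpoint of JL ⇒ G = (1/2, 1/2)
6. P is the midpoint of VE ⇒ P = (17/132, 23/44)
through S parallel to PG: direction (49/132, -1/44); meets KE at N = (95/726, 251/726)
N = K + t·(E−K) with t = 26/55

t = 26/55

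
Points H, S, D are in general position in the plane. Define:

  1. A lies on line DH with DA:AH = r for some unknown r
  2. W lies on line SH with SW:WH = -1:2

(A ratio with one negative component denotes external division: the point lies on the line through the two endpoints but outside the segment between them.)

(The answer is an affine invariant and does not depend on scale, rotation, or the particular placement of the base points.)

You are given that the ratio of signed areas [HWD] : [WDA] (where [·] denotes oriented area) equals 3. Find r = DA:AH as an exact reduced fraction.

Assign H = (0, 0), S = (1, 0), D = (0, 1) — the answer is frame-independent, so this choice is without loss of generality.
1. With DA:AH = r, write λ = r/(r+1) so A = D + λ·(H−D); A is affine-linear in λ
2. W lies on line SH with SW:WH = -1:2 ⇒ W = (2, 0)
Every point depending on A is an affine combination of A and λ-independent points, so each such coordinate is linear in λ; the λ² term in each signed area is a multiple of (H−D)×(H−D) = 0, so 2·[HWD] and 2·[WDA] are each linear in λ. Evaluating at λ=0 and λ=1:
  2·[HWD] = 2,   2·[WDA] = 2·λ
So [HWD]:[WDA] = (2) / (2·λ). Setting this equal to 3:
  2 = 3·(2·λ)  ⇒  λ = 1/3
Then r = λ/(1−λ) = (1/3)/(2/3) = 1/2. Check: with r = 1/2, A = (0, 2/3) and [HWD]:[WDA] = 3 as required.

r = 1/2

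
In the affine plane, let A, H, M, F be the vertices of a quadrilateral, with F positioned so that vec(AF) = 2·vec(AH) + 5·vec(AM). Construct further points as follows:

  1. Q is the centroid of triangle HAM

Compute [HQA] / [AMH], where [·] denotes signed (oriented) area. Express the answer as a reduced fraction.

[HQA]:[AMH] = -1/3

Choose coordinates A = (0, 0), H = (1, 0), M = (0, 1), F = (2, 5).
1. Q is the centroid of triangle HAM ⇒ Q = (1/3, 1/3)
2·[HQA] = 1/3, 2·[AMH] = -1
[HQA]:[AMH] = 1/3:-1 = -1/3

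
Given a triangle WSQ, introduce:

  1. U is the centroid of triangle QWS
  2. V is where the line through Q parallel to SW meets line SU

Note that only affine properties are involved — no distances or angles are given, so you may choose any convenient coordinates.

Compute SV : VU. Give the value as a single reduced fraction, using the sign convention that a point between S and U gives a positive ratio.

Work in coordinates with W = (0, 0), S = (1, 0), Q = (0, 1).
1. U is the centroid of triangle QWS ⇒ U = (1/3, 1/3)
2. V is where the line through Q parallel to SW meets line SU ⇒ V = (-1, 1)
V = S + t·(U−S) with t = 3, so SV:VU = t:(1−t) = 3:-2

SV:VU = -3/2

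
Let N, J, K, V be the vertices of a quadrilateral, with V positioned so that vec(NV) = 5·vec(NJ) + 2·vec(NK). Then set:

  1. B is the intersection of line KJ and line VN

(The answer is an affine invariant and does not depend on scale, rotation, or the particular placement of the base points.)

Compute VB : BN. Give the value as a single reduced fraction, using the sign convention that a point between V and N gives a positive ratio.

Assign N = (0, 0), J = (1, 0), K = (0, 1), V = (5, 2) — the answer is frame-independent, so this choice is without loss of generality.
1. B is the intersection of line KJ and line VN ⇒ B = (5/7, 2/7)
B = V + t·(N−V) with t = 6/7, so VB:BN = t:(1−t) = 6/7:1/7

VB:BN = 6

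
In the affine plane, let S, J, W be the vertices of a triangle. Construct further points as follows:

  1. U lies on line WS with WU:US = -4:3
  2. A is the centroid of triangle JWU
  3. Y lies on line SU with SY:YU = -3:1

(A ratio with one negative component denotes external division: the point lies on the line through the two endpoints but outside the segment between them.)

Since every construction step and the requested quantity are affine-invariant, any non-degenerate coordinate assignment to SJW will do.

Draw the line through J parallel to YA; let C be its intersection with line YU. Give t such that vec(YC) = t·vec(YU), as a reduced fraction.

t = -14/3

Assign S = (0, 0), J = (1, 0), W = (0, 1) — the answer is frame-independent, so this choice is without loss of generality.
1. U lies on line WS with WU:US = -4:3 ⇒ U = (0, -3)
2. A is the centroid of triangle JWU ⇒ A = (1/3, -2/3)
3. Y lies on line SU with SY:YU = -3:1 ⇒ Y = (0, -9/2)
through J parallel to YA: direction (1/3, 23/6); meets YU at C = (0, -23/2)
C = Y + t·(U−Y) with t = -14/3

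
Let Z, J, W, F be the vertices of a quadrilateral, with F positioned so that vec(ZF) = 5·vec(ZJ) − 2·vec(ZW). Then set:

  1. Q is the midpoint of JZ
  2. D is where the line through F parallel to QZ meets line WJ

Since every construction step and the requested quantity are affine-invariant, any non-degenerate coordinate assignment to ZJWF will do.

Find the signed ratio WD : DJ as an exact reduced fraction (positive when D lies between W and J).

Set Z = (0, 0), J = (1, 0), W = (0, 1), F = (5, -2); any affine frame gives the same invariant.
1. Q is the midpoint of JZ ⇒ Q = (1/2, 0)
2. D is where the line through F parallel to QZ meets line WJ ⇒ D = (3, -2)
D = W + t·(J−W) with t = 3, so WD:DJ = t:(1−t) = 3:-2

WD:DJ = -3/2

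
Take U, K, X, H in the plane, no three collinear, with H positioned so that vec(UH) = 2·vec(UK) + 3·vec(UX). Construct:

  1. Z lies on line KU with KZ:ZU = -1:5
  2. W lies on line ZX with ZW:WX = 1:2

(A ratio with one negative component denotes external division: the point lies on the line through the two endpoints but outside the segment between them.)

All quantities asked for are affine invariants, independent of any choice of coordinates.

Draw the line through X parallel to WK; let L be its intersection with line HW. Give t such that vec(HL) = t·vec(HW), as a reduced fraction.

t = 6/5

Work in coordinates with U = (0, 0), K = (1, 0), X = (0, 1), H = (2, 3).
1. Z lies on line KU with KZ:ZU = -1:5 ⇒ Z = (5/4, 0)
2. W lies on line ZX with ZW:WX = 1:2 ⇒ W = (5/6, 1/3)
through X parallel to WK: direction (1/6, -1/3); meets HW at L = (3/5, -1/5)
L = H + t·(W−H) with t = 6/5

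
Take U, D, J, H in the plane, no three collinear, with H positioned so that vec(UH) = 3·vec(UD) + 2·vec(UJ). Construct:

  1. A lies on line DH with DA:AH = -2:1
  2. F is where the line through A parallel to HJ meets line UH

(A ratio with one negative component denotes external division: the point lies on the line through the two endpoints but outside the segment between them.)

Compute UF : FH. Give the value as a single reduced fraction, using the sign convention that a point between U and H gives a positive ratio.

Set U = (0, 0), D = (1, 0), J = (0, 1), H = (3, 2); any affine frame gives the same invariant.
1. A lies on line DH with DA:AH = -2:1 ⇒ A = (5, 4)
2. F is where the line through A parallel to HJ meets line UH ⇒ F = (7, 14/3)
F = U + t·(H−U) with t = 7/3, so UF:FH = t:(1−t) = 7/3:-4/3

UF:FH = -7/4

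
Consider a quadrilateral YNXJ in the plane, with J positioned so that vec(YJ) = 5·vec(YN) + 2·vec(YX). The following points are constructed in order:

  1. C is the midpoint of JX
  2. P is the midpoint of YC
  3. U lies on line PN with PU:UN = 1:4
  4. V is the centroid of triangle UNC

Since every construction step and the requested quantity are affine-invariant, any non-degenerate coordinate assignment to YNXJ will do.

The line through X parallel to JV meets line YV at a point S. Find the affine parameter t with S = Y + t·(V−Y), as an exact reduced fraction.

t = 103/11

Assign Y = (0, 0), N = (1, 0), X = (0, 1), J = (5, 2) — the answer is frame-independent, so this choice is without loss of generality.
1. C is the midpoint of JX ⇒ C = (5/2, 3/2)
2. P is the midpoint of YC ⇒ P = (5/4, 3/4)
3. U lies on line PN with PU:UN = 1:4 ⇒ U = (6/5, 3/5)
4. V is the centroid of triangle UNC ⇒ V = (47/30, 7/10)
through X parallel to JV: direction (-103/30, -13/10); meets YV at S = (4841/330, 721/110)
S = Y + t·(V−Y) with t = 103/11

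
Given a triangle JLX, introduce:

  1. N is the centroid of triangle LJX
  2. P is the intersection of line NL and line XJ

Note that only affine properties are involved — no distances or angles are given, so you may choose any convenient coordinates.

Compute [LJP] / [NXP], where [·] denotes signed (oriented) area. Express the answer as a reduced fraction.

Set J = (0, 0), L = (1, 0), X = (0, 1); any affine frame gives the same invariant.
1. N is the centroid of triangle LJX ⇒ N = (1/3, 1/3)
2. P is the intersection of line NL and line XJ ⇒ P = (0, 1/2)
2·[LJP] = -1/2, 2·[NXP] = 1/6
[LJP]:[NXP] = -1/2:1/6 = -3

[LJP]:[NXP] = -3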